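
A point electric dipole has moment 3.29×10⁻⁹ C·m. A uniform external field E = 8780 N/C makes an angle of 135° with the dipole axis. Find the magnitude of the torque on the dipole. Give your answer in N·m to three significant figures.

τ ≈ 2.04×10⁻⁵ N·m

Torque on an electric dipole: τ = pE sinθ.
τ = (3.29×10⁻⁹)(8780)·sin135° = 2.043×10⁻⁵ N·m.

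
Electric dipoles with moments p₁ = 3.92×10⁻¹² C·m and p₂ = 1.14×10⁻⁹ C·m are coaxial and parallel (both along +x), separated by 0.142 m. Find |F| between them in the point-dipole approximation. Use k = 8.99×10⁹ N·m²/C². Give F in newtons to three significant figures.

F ≈ 5.93×10⁻⁷ N

On-axis field of dipole 1 at distance r: E = 2kp₁/r³. Force on dipole 2 is F = p₂·dE/dr (gradient along axis).
dE/dr = −6kp₁/r⁴, so |F| = 6kp₁p₂/r⁴ (attractive for aligned moments).
F = 6(8.99×10⁹)(3.92×10⁻¹²)(1.14×10⁻⁹)/(0.142)⁴ = 5.929×10⁻⁷ N.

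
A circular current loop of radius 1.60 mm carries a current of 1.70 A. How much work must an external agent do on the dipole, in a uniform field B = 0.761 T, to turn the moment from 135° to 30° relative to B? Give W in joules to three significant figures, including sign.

Magnetic moment m = IA = Iπa² = (1.70)·π·(0.00160)² = 1.367×10⁻⁵ A·m².
W_ext = ΔU = −mB cosθ₂ + mB cosθ₁ = mB(cosθ₁ − cosθ₂).
W = (1.367×10⁻⁵)(0.761)·(cos135° − cos30°) = (1.040×10⁻⁵)·(-1.5731) = -1.637×10⁻⁵ J.

W ≈ -1.64×10⁻⁵ J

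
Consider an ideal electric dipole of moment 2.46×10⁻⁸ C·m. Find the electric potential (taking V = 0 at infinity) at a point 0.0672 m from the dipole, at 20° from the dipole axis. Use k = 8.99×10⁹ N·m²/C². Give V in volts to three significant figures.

The dipole potential is V = kp cosθ / r².
V = (8.99×10⁹)(2.46×10⁻⁸)·cos20° / (0.0672)² = 4.602×10⁴ V.

V ≈ 4.60×10⁴ V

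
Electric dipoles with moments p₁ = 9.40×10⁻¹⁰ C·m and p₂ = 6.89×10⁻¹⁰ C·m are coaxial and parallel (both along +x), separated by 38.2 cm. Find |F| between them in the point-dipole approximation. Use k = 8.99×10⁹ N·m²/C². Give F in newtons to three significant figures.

On-axis field of dipole 1 at distance r: E = 2kp₁/r³. Force on dipole 2 is F = p₂·dE/dr (gradient along axis).
dE/dr = −6kp₁/r⁴, so |F| = 6kp₁p₂/r⁴ (attractive for aligned moments).
F = 6(8.99×10⁹)(9.40×10⁻¹⁰)(6.89×10⁻¹⁰)/(0.382)⁴ = 1.641×10⁻⁶ N.

F ≈ 1.64×10⁻⁶ N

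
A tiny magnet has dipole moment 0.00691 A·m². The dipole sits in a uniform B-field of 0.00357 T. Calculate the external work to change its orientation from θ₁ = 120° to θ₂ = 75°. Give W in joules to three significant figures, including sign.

W ≈ -1.87×10⁻⁵ J

W_ext = ΔU = −mB cosθ₂ + mB cosθ₁ = mB(cosθ₁ − cosθ₂).
W = (0.00691)(0.00357)·(cos120° − cos75°) = (2.467×10⁻⁵)·(-0.7588) = -1.872×10⁻⁵ J.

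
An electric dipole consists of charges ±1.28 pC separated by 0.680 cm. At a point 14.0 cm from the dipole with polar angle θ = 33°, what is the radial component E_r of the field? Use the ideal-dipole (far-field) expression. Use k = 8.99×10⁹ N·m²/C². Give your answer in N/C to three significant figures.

E_r ≈ 0.0478 N/C

Dipole moment p = qd = (1.28×10⁻¹² C)(0.00680 m) = 8.704×10⁻¹⁵ C·m.
For a dipole, E_r = (2kp cosθ)/r³.
kp/r³ = (8.99×10⁹)(8.704×10⁻¹⁵)/(0.140)³ = 0.02852 N/C.
E_r = 2·0.02852·cos33° = 0.04783 N/C.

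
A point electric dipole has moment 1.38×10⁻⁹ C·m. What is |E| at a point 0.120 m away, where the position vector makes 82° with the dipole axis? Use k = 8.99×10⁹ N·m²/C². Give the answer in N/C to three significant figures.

E ≈ 7390 N/C

At angle θ the dipole field magnitude is E = (kp/r³)·√(1 + 3cos²θ).
kp/r³ = (8.99×10⁹)(1.38×10⁻⁹) / (0.120)³ = 7180 N/C.
√(1 + 3cos²82°) = √(1 + 3·0.0194) = √1.0581 ≈ 1.0286.
E ≈ 7180 × 1.029 = 7385 N/C.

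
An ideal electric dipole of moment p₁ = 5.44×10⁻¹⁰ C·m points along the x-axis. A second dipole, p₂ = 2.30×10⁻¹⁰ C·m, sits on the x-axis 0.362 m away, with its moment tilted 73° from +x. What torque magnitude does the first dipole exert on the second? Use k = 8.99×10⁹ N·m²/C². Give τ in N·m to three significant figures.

τ ≈ 4.54×10⁻⁸ N·m

The second dipole sits on the axis of the first, so the field there is axial: E₁ = 2kp₁/r³ along +x.
E₁ = 2(8.99×10⁹)(5.44×10⁻¹⁰)/(0.362)³ = 206.2 N/C.
Torque on the second dipole: τ = p₂ E₁ sinθ.
τ = (2.30×10⁻¹⁰)(206.2)·sin73° = 4.535×10⁻⁸ N·m.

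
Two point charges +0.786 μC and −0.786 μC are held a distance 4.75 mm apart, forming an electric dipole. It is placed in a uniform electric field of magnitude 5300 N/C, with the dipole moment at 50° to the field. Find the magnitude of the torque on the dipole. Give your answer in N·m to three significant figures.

Dipole moment p = qd = (7.86×10⁻⁷ C)(0.00475 m) = 3.734×10⁻⁹ C·m.
Torque on an electric dipole: τ = pE sinθ.
τ = (3.734×10⁻⁹)(5300)·sin50° = 1.516×10⁻⁵ N·m.

τ ≈ 1.52×10⁻⁵ N·m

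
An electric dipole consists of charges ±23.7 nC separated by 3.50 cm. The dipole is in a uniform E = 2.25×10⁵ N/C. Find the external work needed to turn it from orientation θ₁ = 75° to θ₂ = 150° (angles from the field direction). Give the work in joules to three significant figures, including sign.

W ≈ 2.10×10⁻⁴ J

Dipole moment p = qd = (2.37×10⁻⁸ C)(0.0350 m) = 8.295×10⁻¹⁰ C·m.
W_ext = ΔU = U(θ₂) − U(θ₁) = −pE cosθ₂ − (−pE cosθ₁) = pE(cosθ₁ − cosθ₂).
W = (8.295×10⁻¹⁰)(2.25×10⁵)·(cos75° − cos150°) = (1.866×10⁻⁴)·(+1.1248) = 2.099×10⁻⁴ J.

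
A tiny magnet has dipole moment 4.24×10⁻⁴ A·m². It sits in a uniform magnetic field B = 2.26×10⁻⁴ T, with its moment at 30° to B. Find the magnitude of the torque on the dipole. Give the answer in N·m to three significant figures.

τ ≈ 4.79×10⁻⁸ N·m

Torque on a magnetic dipole: τ = mB sinθ.
τ = (4.24×10⁻⁴)(2.26×10⁻⁴)·sin30° = 4.791×10⁻⁸ N·m.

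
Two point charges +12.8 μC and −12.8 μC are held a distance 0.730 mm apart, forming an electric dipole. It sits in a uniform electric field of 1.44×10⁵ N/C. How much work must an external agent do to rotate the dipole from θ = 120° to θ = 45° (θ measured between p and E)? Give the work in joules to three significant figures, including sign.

Dipole moment p = qd = (1.28×10⁻⁵ C)(7.30×10⁻⁴ m) = 9.344×10⁻⁹ C·m.
W_ext = ΔU = U(θ₂) − U(θ₁) = −pE cosθ₂ − (−pE cosθ₁) = pE(cosθ₁ − cosθ₂).
W = (9.344×10⁻⁹)(1.44×10⁵)·(cos120° − cos45°) = (0.001346)·(-1.2071) = -0.001624 J.

W ≈ -0.00162 J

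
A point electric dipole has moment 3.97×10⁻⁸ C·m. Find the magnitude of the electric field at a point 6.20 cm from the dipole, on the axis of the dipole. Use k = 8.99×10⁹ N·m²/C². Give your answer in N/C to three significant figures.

On the dipole axis E = 2kp/r³.
E = 2·(8.99×10⁹)(3.97×10⁻⁸) / (0.0620)³ = 2.995×10⁶ N/C.

E ≈ 3.00×10⁶ N/C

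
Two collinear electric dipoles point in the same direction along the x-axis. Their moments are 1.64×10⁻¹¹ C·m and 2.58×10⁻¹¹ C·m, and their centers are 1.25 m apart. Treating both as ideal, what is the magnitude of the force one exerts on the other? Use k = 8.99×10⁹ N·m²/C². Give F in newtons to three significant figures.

On-axis field of dipole 1 at distance r: E = 2kp₁/r³. Force on dipole 2 is F = p₂·dE/dr (gradient along axis).
dE/dr = −6kp₁/r⁴, so |F| = 6kp₁p₂/r⁴ (attractive for aligned moments).
F = 6(8.99×10⁹)(1.64×10⁻¹¹)(2.58×10⁻¹¹)/(1.25)⁴ = 9.348×10⁻¹² N.

F ≈ 9.35×10⁻¹² N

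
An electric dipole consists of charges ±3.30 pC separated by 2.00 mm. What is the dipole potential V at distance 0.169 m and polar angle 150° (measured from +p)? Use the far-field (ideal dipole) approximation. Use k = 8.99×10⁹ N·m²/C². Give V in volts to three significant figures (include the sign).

V ≈ -0.00180 V

Dipole moment p = qd = (3.30×10⁻¹² C)(0.00200 m) = 6.60×10⁻¹⁵ C·m.
The dipole potential is V = kp cosθ / r².
V = (8.99×10⁹)(6.60×10⁻¹⁵)·cos150° / (0.169)² = -0.001799 V.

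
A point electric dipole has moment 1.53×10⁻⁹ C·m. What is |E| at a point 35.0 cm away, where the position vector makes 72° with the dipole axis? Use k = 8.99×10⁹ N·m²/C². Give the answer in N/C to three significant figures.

E ≈ 364 N/C

At angle θ the dipole field magnitude is E = (kp/r³)·√(1 + 3cos²θ).
kp/r³ = (8.99×10⁹)(1.53×10⁻⁹) / (0.350)³ = 320.8 N/C.
√(1 + 3cos²72°) = √(1 + 3·0.0955) = √1.2865 ≈ 1.1342.
E ≈ 320.8 × 1.134 = 363.9 N/C.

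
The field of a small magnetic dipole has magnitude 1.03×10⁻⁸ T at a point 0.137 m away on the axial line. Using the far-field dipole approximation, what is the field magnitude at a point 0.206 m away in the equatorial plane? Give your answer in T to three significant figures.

Dipole fields scale as 1/r³ in the far field.
The axial field is twice the equatorial field at the same r, so the geometry factor is 1/2.
B₂ = B₁ · (1/2) · (r₁/r₂)³ = 1.03×10⁻⁸ · 0.5 · (0.137/0.206)³.
(r₁/r₂)³ = (0.665)³ = 0.2941.
B₂ ≈ 1.515×10⁻⁹ T.

B ≈ 1.51×10⁻⁹ T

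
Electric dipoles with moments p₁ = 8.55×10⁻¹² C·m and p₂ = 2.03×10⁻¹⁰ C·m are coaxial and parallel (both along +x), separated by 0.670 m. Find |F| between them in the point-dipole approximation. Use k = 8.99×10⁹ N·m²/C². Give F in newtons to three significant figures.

On-axis field of dipole 1 at distance r: E = 2kp₁/r³. Force on dipole 2 is F = p₂·dE/dr (gradient along axis).
dE/dr = −6kp₁/r⁴, so |F| = 6kp₁p₂/r⁴ (attractive for aligned moments).
F = 6(8.99×10⁹)(8.55×10⁻¹²)(2.03×10⁻¹⁰)/(0.670)⁴ = 4.646×10⁻¹⁰ N.

F ≈ 4.65×10⁻¹⁰ N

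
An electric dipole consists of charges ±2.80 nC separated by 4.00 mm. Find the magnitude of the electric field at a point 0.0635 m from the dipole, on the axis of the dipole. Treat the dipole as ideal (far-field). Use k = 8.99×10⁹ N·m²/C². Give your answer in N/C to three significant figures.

Dipole moment p = qd = (2.80×10⁻⁹ C)(0.00400 m) = 1.12×10⁻¹¹ C·m.
On the dipole axis E = 2kp/r³.
E = 2·(8.99×10⁹)(1.12×10⁻¹¹) / (0.0635)³ = 786.5 N/C.

E ≈ 786 N/C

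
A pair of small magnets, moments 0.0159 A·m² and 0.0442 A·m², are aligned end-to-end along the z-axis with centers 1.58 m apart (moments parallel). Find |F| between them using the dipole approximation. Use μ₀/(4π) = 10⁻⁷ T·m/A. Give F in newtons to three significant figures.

F ≈ 6.77×10⁻¹¹ N

On-axis B of dipole 1: B = (μ₀/4π)·2m₁/r³. Force on dipole 2: F = m₂·dB/dr.
dB/dr = −(μ₀/4π)·6m₁/r⁴, so |F| = (μ₀/4π)·6m₁m₂/r⁴.
F = 6(10⁻⁷)(0.0159)(0.0442)/(1.58)⁴ = 6.766×10⁻¹¹ N.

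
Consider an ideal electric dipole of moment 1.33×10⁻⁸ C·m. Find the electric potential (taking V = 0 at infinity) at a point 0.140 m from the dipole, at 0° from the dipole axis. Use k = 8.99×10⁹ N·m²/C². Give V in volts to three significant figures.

V ≈ 6100 V

The dipole potential is V = kp cosθ / r².
V = (8.99×10⁹)(1.33×10⁻⁸)·cos0° / (0.140)² = 6100 V.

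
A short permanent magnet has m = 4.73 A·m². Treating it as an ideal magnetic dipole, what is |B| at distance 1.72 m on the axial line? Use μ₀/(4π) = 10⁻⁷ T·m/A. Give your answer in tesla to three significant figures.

On axis B = (μ₀/4π)·2m/r³.
B = 2·(10⁻⁷)·(4.73) / (1.72)³ = 1.859×10⁻⁷ T.

B ≈ 1.86×10⁻⁷ T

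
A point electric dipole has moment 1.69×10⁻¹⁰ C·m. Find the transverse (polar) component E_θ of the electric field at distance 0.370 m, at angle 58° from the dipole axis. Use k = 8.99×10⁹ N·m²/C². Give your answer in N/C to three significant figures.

E_θ ≈ 25.4 N/C

For a dipole, E_θ = (kp sinθ)/r³.
kp/r³ = (8.99×10⁹)(1.69×10⁻¹⁰)/(0.370)³ = 29.99 N/C.
E_θ = 29.99·sin58° = 25.44 N/C.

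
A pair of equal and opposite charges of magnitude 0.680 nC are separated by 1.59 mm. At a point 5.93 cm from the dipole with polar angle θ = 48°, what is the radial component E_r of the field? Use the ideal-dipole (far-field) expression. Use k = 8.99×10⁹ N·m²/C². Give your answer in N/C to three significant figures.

E_r ≈ 62.4 N/C

Dipole moment p = qd = (6.80×10⁻¹⁰ C)(0.00159 m) = 1.081×10⁻¹² C·m.
For a dipole, E_r = (2kp cosθ)/r³.
kp/r³ = (8.99×10⁹)(1.081×10⁻¹²)/(0.0593)³ = 46.60 N/C.
E_r = 2·46.60·cos48° = 62.37 N/C.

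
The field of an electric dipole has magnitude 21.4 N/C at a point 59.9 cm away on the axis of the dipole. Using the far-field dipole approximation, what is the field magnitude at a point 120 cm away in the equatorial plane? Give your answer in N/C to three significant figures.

E ≈ 1.33 N/C

Dipole fields scale as 1/r³ in the far field.
The axial field is twice the equatorial field at the same r, so the geometry factor is 1/2.
E₂ = E₁ · (1/2) · (r₁/r₂)³ = 21.4 · 0.5 · (59.9/120)³.
(r₁/r₂)³ = (0.4992)³ = 0.1244.
E₂ ≈ 1.331 N/C.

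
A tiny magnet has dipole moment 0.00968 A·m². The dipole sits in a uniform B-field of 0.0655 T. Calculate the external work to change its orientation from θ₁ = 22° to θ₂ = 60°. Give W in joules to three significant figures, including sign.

W_ext = ΔU = −mB cosθ₂ + mB cosθ₁ = mB(cosθ₁ − cosθ₂).
W = (0.00968)(0.0655)·(cos22° − cos60°) = (6.340×10⁻⁴)·(+0.4272) = 2.709×10⁻⁴ J.

W ≈ 2.71×10⁻⁴ J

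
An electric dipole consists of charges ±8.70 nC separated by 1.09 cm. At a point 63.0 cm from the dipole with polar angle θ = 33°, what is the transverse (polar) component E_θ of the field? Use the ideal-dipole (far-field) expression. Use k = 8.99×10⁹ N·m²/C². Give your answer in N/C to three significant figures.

Dipole moment p = qd = (8.70×10⁻⁹ C)(0.0109 m) = 9.483×10⁻¹¹ C·m.
For a dipole, E_θ = (kp sinθ)/r³.
kp/r³ = (8.99×10⁹)(9.483×10⁻¹¹)/(0.630)³ = 3.409 N/C.
E_θ = 3.409·sin33° = 1.857 N/C.

E_θ ≈ 1.86 N/C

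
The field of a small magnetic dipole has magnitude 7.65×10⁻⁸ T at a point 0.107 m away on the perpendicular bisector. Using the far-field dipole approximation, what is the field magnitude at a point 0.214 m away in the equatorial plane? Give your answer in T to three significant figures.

Dipole fields scale as 1/r³ in the far field; the geometry is the same at both points.
B₂ = B₁ · (r₁/r₂)³ = 7.65×10⁻⁸ · (0.107/0.214)³.
(r₁/r₂)³ = (0.5)³ = 0.125.
B₂ ≈ 9.562×10⁻⁹ T.

B ≈ 9.56×10⁻⁹ T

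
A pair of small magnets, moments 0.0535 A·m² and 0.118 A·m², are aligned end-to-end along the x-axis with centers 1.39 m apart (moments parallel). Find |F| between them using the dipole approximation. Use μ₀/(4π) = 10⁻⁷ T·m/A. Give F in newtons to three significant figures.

On-axis B of dipole 1: B = (μ₀/4π)·2m₁/r³. Force on dipole 2: F = m₂·dB/dr.
dB/dr = −(μ₀/4π)·6m₁/r⁴, so |F| = (μ₀/4π)·6m₁m₂/r⁴.
F = 6(10⁻⁷)(0.0535)(0.118)/(1.39)⁴ = 1.015×10⁻⁹ N.

F ≈ 1.01×10⁻⁹ N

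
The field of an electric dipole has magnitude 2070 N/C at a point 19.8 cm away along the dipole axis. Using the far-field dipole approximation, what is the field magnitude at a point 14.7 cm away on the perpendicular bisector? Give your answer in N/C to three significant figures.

Dipole fields scale as 1/r³ in the far field.
The axial field is twice the equatorial field at the same r, so the geometry factor is 1/2.
E₂ = E₁ · (1/2) · (r₁/r₂)³ = 2070 · 0.5 · (19.8/14.7)³.
(r₁/r₂)³ = (1.347)³ = 2.444.
E₂ ≈ 2529 N/C.

E ≈ 2530 N/C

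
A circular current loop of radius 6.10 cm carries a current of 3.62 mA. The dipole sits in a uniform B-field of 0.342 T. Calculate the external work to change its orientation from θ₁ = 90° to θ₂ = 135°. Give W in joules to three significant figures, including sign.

W ≈ 1.02×10⁻⁵ J

Magnetic moment m = IA = Iπa² = (0.00362)·π·(0.0610)² = 4.232×10⁻⁵ A·m².
W_ext = ΔU = −mB cosθ₂ + mB cosθ₁ = mB(cosθ₁ − cosθ₂).
W = (4.232×10⁻⁵)(0.342)·(cos90° − cos135°) = (1.447×10⁻⁵)·(+0.7071) = 1.023×10⁻⁵ J.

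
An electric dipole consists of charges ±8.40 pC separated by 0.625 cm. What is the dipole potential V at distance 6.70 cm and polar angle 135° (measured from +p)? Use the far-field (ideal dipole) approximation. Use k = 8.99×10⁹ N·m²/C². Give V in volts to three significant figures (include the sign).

Dipole moment p = qd = (8.40×10⁻¹² C)(0.00625 m) = 5.25×10⁻¹⁴ C·m.
The dipole potential is V = kp cosθ / r².
V = (8.99×10⁹)(5.25×10⁻¹⁴)·cos135° / (0.0670)² = -0.07435 V.

V ≈ -0.0743 V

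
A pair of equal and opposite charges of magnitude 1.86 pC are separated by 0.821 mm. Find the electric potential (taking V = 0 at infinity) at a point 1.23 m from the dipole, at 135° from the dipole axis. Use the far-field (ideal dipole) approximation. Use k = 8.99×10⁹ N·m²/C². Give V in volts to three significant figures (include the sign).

Dipole moment p = qd = (1.86×10⁻¹² C)(8.21×10⁻⁴ m) = 1.527×10⁻¹⁵ C·m.
The dipole potential is V = kp cosθ / r².
V = (8.99×10⁹)(1.527×10⁻¹⁵)·cos135° / (1.23)² = -6.416×10⁻⁶ V.

V ≈ -6.42×10⁻⁶ V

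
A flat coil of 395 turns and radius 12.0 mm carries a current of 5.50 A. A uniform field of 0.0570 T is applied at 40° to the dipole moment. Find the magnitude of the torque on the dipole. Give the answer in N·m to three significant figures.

τ ≈ 0.0360 N·m

m = NIA = NIπa² = 395·(5.50)·π·(0.0120)² = 0.9828 A·m².
Torque on a magnetic dipole: τ = mB sinθ.
τ = (0.9828)(0.0570)·sin40° = 0.03601 N·m.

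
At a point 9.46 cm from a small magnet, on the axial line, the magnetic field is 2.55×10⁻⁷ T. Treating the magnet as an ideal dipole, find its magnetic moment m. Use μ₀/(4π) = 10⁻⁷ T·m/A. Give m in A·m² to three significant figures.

On axis B = (μ₀/4π)·2m/r³, so m = Br³·4π/(μ₀·2).
m = (2.55×10⁻⁷)·(0.0946)³ / (2·10⁻⁷) = 0.001079 A·m².

m ≈ 0.00108 A·m²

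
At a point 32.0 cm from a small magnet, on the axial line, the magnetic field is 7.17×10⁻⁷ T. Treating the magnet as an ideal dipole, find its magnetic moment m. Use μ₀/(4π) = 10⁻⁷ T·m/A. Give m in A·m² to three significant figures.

On axis B = (μ₀/4π)·2m/r³, so m = Br³·4π/(μ₀·2).
m = (7.17×10⁻⁷)·(0.320)³ / (2·10⁻⁷) = 0.1175 A·m².

m ≈ 0.117 A·m²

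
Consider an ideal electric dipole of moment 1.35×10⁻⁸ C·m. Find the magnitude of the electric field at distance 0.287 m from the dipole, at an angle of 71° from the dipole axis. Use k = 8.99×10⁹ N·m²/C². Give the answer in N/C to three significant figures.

At angle θ the dipole field magnitude is E = (kp/r³)·√(1 + 3cos²θ).
kp/r³ = (8.99×10⁹)(1.35×10⁻⁸) / (0.287)³ = 5134 N/C.
√(1 + 3cos²71°) = √(1 + 3·0.1060) = √1.3180 ≈ 1.1480.
E ≈ 5134 × 1.148 = 5894 N/C.

E ≈ 5890 N/C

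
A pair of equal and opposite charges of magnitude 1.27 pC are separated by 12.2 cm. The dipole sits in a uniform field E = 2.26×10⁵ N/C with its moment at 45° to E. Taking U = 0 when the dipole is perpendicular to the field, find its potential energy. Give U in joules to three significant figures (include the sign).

Dipole moment p = qd = (1.27×10⁻¹² C)(0.122 m) = 1.549×10⁻¹³ C·m.
U = −p·E = −pE cosθ.
U = −(1.549×10⁻¹³)(2.26×10⁵)·cos45° = -2.475×10⁻⁸ J.

U ≈ -2.48×10⁻⁸ J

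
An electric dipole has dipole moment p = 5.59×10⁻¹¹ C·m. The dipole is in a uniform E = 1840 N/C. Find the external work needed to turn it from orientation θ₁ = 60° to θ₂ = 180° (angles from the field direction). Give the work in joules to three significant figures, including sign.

W ≈ 1.54×10⁻⁷ J

W_ext = ΔU = U(θ₂) − U(θ₁) = −pE cosθ₂ − (−pE cosθ₁) = pE(cosθ₁ − cosθ₂).
W = (5.59×10⁻¹¹)(1840)·(cos60° − cos180°) = (1.029×10⁻⁷)·(+1.5000) = 1.543×10⁻⁷ J.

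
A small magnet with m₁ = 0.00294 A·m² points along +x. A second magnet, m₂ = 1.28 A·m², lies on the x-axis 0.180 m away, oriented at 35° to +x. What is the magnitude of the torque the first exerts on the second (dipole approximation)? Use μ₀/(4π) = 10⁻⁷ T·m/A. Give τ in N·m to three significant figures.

Dipole B is on the axis of dipole A, so B₁ there is axial: B₁ = (μ₀/4π)·2m₁/r³ along +x.
B₁ = 2(10⁻⁷)(0.00294)/(0.180)³ = 1.008×10⁻⁷ T.
τ = m₂ B₁ sinθ.
τ = (1.28)(1.008×10⁻⁷)·sin35° = 7.402×10⁻⁸ N·m.

τ ≈ 7.40×10⁻⁸ N·m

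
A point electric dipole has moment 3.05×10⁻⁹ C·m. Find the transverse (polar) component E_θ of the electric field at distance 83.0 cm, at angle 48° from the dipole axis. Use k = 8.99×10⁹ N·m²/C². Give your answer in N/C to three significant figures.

For a dipole, E_θ = (kp sinθ)/r³.
kp/r³ = (8.99×10⁹)(3.05×10⁻⁹)/(0.830)³ = 47.95 N/C.
E_θ = 47.95·sin48° = 35.64 N/C.

E_θ ≈ 35.6 N/C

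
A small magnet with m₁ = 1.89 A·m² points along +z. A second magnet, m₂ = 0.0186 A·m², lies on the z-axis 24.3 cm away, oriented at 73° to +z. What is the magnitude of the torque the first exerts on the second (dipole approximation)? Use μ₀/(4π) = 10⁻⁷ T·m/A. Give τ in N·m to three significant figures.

Dipole B is on the axis of dipole A, so B₁ there is axial: B₁ = (μ₀/4π)·2m₁/r³ along +z.
B₁ = 2(10⁻⁷)(1.89)/(0.243)³ = 2.634×10⁻⁵ T.
τ = m₂ B₁ sinθ.
τ = (0.0186)(2.634×10⁻⁵)·sin73° = 4.686×10⁻⁷ N·m.

τ ≈ 4.69×10⁻⁷ N·m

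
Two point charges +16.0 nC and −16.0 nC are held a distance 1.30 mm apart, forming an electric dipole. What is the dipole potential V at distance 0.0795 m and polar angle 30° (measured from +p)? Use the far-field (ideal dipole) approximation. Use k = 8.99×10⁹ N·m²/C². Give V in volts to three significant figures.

Dipole moment p = qd = (1.60×10⁻⁸ C)(0.00130 m) = 2.08×10⁻¹¹ C·m.
The dipole potential is V = kp cosθ / r².
V = (8.99×10⁹)(2.08×10⁻¹¹)·cos30° / (0.0795)² = 25.62 V.

V ≈ 25.6 V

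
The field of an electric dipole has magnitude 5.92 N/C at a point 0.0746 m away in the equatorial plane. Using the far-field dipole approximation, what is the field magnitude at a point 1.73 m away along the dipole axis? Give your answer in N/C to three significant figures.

E ≈ 9.49×10⁻⁴ N/C

Dipole fields scale as 1/r³ in the far field.
The axial field is twice the equatorial field at the same r, so the geometry factor is 2/1.
E₂ = E₁ · (2/1) · (r₁/r₂)³ = 5.92 · 2 · (0.0746/1.73)³.
(r₁/r₂)³ = (0.04312)³ = 8.018e-05.
E₂ ≈ 9.494×10⁻⁴ N/C.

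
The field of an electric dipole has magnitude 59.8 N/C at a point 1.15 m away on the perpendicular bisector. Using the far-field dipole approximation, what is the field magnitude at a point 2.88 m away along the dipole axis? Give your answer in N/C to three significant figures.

Dipole fields scale as 1/r³ in the far field.
The axial field is twice the equatorial field at the same r, so the geometry factor is 2/1.
E₂ = E₁ · (2/1) · (r₁/r₂)³ = 59.8 · 2 · (1.15/2.88)³.
(r₁/r₂)³ = (0.3993)³ = 0.06367.
E₂ ≈ 7.615 N/C.

E ≈ 7.61 N/C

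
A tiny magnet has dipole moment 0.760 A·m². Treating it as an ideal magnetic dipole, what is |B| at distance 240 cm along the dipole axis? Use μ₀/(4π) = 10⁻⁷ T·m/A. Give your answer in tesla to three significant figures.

B ≈ 1.10×10⁻⁸ T

On axis B = (μ₀/4π)·2m/r³.
B = 2·(10⁻⁷)·(0.760) / (2.40)³ = 1.100×10⁻⁸ T.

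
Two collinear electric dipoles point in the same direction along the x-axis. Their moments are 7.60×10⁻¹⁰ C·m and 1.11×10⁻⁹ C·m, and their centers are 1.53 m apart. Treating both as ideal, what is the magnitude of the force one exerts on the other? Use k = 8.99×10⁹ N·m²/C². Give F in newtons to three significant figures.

On-axis field of dipole 1 at distance r: E = 2kp₁/r³. Force on dipole 2 is F = p₂·dE/dr (gradient along axis).
dE/dr = −6kp₁/r⁴, so |F| = 6kp₁p₂/r⁴ (attractive for aligned moments).
F = 6(8.99×10⁹)(7.60×10⁻¹⁰)(1.11×10⁻⁹)/(1.53)⁴ = 8.304×10⁻⁹ N.

F ≈ 8.30×10⁻⁹ N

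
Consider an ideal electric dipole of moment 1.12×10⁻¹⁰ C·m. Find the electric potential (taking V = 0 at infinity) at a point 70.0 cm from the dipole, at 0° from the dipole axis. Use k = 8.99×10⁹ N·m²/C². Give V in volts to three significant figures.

The dipole potential is V = kp cosθ / r².
V = (8.99×10⁹)(1.12×10⁻¹⁰)·cos0° / (0.700)² = 2.055 V.

V ≈ 2.05 V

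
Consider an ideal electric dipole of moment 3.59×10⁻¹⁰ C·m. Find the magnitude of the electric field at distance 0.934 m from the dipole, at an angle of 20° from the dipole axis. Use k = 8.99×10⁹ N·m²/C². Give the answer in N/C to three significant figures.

At angle θ the dipole field magnitude is E = (kp/r³)·√(1 + 3cos²θ).
kp/r³ = (8.99×10⁹)(3.59×10⁻¹⁰) / (0.934)³ = 3.961 N/C.
√(1 + 3cos²20°) = √(1 + 3·0.8830) = √3.6491 ≈ 1.9103.
E ≈ 3.961 × 1.910 = 7.567 N/C.

E ≈ 7.57 N/C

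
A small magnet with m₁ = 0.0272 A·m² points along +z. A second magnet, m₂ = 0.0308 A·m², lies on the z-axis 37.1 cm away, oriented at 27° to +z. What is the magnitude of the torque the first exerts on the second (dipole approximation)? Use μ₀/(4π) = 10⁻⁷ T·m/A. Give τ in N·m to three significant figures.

Dipole B is on the axis of dipole A, so B₁ there is axial: B₁ = (μ₀/4π)·2m₁/r³ along +z.
B₁ = 2(10⁻⁷)(0.0272)/(0.371)³ = 1.065×10⁻⁷ T.
τ = m₂ B₁ sinθ.
τ = (0.0308)(1.065×10⁻⁷)·sin27° = 1.490×10⁻⁹ N·m.

τ ≈ 1.49×10⁻⁹ N·m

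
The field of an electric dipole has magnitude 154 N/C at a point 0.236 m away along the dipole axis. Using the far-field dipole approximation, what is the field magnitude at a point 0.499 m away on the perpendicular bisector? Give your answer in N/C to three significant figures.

E ≈ 8.15 N/C

Dipole fields scale as 1/r³ in the far field.
The axial field is twice the equatorial field at the same r, so the geometry factor is 1/2.
E₂ = E₁ · (1/2) · (r₁/r₂)³ = 154 · 0.5 · (0.236/0.499)³.
(r₁/r₂)³ = (0.4729)³ = 0.1058.
E₂ ≈ 8.146 N/C.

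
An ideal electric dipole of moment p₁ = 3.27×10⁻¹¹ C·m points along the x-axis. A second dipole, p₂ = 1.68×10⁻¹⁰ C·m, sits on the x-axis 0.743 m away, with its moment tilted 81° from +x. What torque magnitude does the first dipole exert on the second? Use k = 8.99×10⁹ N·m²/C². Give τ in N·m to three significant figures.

The second dipole sits on the axis of the first, so the field there is axial: E₁ = 2kp₁/r³ along +x.
E₁ = 2(8.99×10⁹)(3.27×10⁻¹¹)/(0.743)³ = 1.433 N/C.
Torque on the second dipole: τ = p₂ E₁ sinθ.
τ = (1.68×10⁻¹⁰)(1.433)·sin81° = 2.378×10⁻¹⁰ N·m.

τ ≈ 2.38×10⁻¹⁰ N·m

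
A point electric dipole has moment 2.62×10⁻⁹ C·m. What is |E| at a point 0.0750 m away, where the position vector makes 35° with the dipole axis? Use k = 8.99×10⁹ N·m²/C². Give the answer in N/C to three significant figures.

At angle θ the dipole field magnitude is E = (kp/r³)·√(1 + 3cos²θ).
kp/r³ = (8.99×10⁹)(2.62×10⁻⁹) / (0.0750)³ = 5.583×10⁴ N/C.
√(1 + 3cos²35°) = √(1 + 3·0.6710) = √3.0130 ≈ 1.7358.
E ≈ 5.583×10⁴ × 1.736 = 9.691×10⁴ N/C.

E ≈ 9.69×10⁴ N/C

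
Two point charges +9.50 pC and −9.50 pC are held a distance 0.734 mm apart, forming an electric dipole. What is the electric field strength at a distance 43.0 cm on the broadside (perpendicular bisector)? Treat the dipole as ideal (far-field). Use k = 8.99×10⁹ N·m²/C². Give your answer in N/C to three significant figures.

E ≈ 7.88×10⁻⁴ N/C

Dipole moment p = qd = (9.50×10⁻¹² C)(7.34×10⁻⁴ m) = 6.973×10⁻¹⁵ C·m.
In the equatorial plane E = kp/r³.
E = (8.99×10⁹)(6.973×10⁻¹⁵) / (0.430)³ = 7.884×10⁻⁴ N/C.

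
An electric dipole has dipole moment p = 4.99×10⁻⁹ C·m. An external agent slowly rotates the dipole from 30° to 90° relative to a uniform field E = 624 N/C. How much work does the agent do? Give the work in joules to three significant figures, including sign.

W ≈ 2.70×10⁻⁶ J

W_ext = ΔU = U(θ₂) − U(θ₁) = −pE cosθ₂ − (−pE cosθ₁) = pE(cosθ₁ − cosθ₂).
W = (4.99×10⁻⁹)(624)·(cos30° − cos90°) = (3.114×10⁻⁶)·(+0.8660) = 2.697×10⁻⁶ J.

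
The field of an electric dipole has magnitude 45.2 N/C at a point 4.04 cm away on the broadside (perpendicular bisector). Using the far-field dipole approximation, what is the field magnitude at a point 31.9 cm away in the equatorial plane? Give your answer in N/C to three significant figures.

Dipole fields scale as 1/r³ in the far field; the geometry is the same at both points.
E₂ = E₁ · (r₁/r₂)³ = 45.2 · (4.04/31.9)³.
(r₁/r₂)³ = (0.1266)³ = 0.002031.
E₂ ≈ 0.09181 N/C.

E ≈ 0.0918 N/C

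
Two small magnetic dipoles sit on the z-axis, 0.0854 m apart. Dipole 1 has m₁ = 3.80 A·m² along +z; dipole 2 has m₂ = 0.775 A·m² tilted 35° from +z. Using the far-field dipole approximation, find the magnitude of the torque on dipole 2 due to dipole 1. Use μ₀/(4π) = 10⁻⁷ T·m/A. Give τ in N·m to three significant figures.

Dipole B is on the axis of dipole A, so B₁ there is axial: B₁ = (μ₀/4π)·2m₁/r³ along +z.
B₁ = 2(10⁻⁷)(3.80)/(0.0854)³ = 0.001220 T.
τ = m₂ B₁ sinθ.
τ = (0.775)(0.001220)·sin35° = 5.424×10⁻⁴ N·m.

τ ≈ 5.42×10⁻⁴ N·m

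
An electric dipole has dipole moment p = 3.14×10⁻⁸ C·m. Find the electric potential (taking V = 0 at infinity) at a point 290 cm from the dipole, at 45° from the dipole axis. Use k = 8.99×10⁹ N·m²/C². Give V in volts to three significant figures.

V ≈ 23.7 V

The dipole potential is V = kp cosθ / r².
V = (8.99×10⁹)(3.14×10⁻⁸)·cos45° / (2.90)² = 23.73 V.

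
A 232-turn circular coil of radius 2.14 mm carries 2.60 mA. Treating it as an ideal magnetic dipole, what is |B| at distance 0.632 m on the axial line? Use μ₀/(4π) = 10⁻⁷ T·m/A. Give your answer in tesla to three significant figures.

m = NIA = NIπa² = 232·(0.00260)·π·(0.00214)² = 8.678×10⁻⁶ A·m².
On axis B = (μ₀/4π)·2m/r³.
B = 2·(10⁻⁷)·(8.678×10⁻⁶) / (0.632)³ = 6.875×10⁻¹² T.

B ≈ 6.88×10⁻¹² T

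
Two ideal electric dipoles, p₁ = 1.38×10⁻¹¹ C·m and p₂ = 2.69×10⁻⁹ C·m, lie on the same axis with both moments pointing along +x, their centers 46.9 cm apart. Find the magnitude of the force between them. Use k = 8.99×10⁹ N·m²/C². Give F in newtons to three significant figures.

F ≈ 4.14×10⁻⁸ N

On-axis field of dipole 1 at distance r: E = 2kp₁/r³. Force on dipole 2 is F = p₂·dE/dr (gradient along axis).
dE/dr = −6kp₁/r⁴, so |F| = 6kp₁p₂/r⁴ (attractive for aligned moments).
F = 6(8.99×10⁹)(1.38×10⁻¹¹)(2.69×10⁻⁹)/(0.469)⁴ = 4.139×10⁻⁸ N.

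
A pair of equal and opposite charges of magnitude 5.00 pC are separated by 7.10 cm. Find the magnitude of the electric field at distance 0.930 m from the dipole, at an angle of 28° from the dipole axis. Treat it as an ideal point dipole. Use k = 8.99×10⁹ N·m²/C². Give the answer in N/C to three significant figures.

E ≈ 0.00725 N/C

Dipole moment p = qd = (5.00×10⁻¹² C)(0.0710 m) = 3.55×10⁻¹³ C·m.
At angle θ the dipole field magnitude is E = (kp/r³)·√(1 + 3cos²θ).
kp/r³ = (8.99×10⁹)(3.55×10⁻¹³) / (0.930)³ = 0.003968 N/C.
√(1 + 3cos²28°) = √(1 + 3·0.7796) = √3.3388 ≈ 1.8272.
E ≈ 0.003968 × 1.827 = 0.007250 N/C.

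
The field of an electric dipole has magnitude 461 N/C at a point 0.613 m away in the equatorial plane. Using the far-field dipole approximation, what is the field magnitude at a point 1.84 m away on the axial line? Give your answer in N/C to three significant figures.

E ≈ 34.1 N/C

Dipole fields scale as 1/r³ in the far field.
The axial field is twice the equatorial field at the same r, so the geometry factor is 2/1.
E₂ = E₁ · (2/1) · (r₁/r₂)³ = 461 · 2 · (0.613/1.84)³.
(r₁/r₂)³ = (0.3332)³ = 0.03698.
E₂ ≈ 34.09 N/C.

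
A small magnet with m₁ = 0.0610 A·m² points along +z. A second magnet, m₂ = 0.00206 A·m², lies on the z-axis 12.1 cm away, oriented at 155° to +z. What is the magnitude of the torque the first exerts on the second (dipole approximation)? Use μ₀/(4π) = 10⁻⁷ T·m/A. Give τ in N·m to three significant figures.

Dipole B is on the axis of dipole A, so B₁ there is axial: B₁ = (μ₀/4π)·2m₁/r³ along +z.
B₁ = 2(10⁻⁷)(0.0610)/(0.121)³ = 6.887×10⁻⁶ T.
τ = m₂ B₁ sinθ.
τ = (0.00206)(6.887×10⁻⁶)·sin155° = 5.995×10⁻⁹ N·m.

τ ≈ 6.00×10⁻⁹ N·m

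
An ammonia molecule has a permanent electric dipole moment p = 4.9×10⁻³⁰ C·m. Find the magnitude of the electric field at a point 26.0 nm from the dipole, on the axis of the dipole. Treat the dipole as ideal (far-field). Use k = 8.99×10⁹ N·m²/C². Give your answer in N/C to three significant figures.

E ≈ 5010 N/C

On the dipole axis E = 2kp/r³.
E = 2·(8.99×10⁹)(4.90×10⁻³⁰) / (2.60×10⁻⁸)³ = 5013 N/C.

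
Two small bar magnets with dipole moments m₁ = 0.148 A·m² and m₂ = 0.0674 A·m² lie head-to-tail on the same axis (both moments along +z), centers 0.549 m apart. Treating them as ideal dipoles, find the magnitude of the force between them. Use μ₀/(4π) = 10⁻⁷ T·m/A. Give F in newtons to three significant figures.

On-axis B of dipole 1: B = (μ₀/4π)·2m₁/r³. Force on dipole 2: F = m₂·dB/dr.
dB/dr = −(μ₀/4π)·6m₁/r⁴, so |F| = (μ₀/4π)·6m₁m₂/r⁴.
F = 6(10⁻⁷)(0.148)(0.0674)/(0.549)⁴ = 6.588×10⁻⁸ N.

F ≈ 6.59×10⁻⁸ N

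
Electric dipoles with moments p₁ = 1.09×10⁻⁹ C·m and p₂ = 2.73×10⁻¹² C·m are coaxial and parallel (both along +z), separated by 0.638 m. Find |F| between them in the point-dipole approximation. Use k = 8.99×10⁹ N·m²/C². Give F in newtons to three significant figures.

On-axis field of dipole 1 at distance r: E = 2kp₁/r³. Force on dipole 2 is F = p₂·dE/dr (gradient along axis).
dE/dr = −6kp₁/r⁴, so |F| = 6kp₁p₂/r⁴ (attractive for aligned moments).
F = 6(8.99×10⁹)(1.09×10⁻⁹)(2.73×10⁻¹²)/(0.638)⁴ = 9.688×10⁻¹⁰ N.

F ≈ 9.69×10⁻¹⁰ N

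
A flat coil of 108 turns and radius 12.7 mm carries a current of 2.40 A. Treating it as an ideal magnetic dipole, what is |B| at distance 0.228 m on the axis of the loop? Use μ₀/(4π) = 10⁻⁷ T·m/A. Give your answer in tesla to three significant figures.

m = NIA = NIπa² = 108·(2.40)·π·(0.0127)² = 0.1313 A·m².
On axis B = (μ₀/4π)·2m/r³.
B = 2·(10⁻⁷)·(0.1313) / (0.228)³ = 2.216×10⁻⁶ T.

B ≈ 2.22×10⁻⁶ T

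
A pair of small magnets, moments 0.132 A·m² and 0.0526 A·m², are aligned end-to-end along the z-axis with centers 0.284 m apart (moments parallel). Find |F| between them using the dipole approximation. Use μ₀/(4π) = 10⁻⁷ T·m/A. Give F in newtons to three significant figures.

F ≈ 6.40×10⁻⁷ N

On-axis B of dipole 1: B = (μ₀/4π)·2m₁/r³. Force on dipole 2: F = m₂·dB/dr.
dB/dr = −(μ₀/4π)·6m₁/r⁴, so |F| = (μ₀/4π)·6m₁m₂/r⁴.
F = 6(10⁻⁷)(0.132)(0.0526)/(0.284)⁴ = 6.404×10⁻⁷ N.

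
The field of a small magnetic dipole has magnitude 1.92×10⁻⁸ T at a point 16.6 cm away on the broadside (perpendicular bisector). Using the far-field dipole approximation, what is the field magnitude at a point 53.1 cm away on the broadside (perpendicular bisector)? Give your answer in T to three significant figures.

B ≈ 5.87×10⁻¹⁰ T

Dipole fields scale as 1/r³ in the far field; the geometry is the same at both points.
B₂ = B₁ · (r₁/r₂)³ = 1.92×10⁻⁸ · (16.6/53.1)³.
(r₁/r₂)³ = (0.3126)³ = 0.03055.
B₂ ≈ 5.866×10⁻¹⁰ T.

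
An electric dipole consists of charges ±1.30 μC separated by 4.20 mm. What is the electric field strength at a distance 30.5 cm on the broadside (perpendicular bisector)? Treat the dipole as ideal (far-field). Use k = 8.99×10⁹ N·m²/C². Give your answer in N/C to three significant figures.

E ≈ 1730 N/C

Dipole moment p = qd = (1.30×10⁻⁶ C)(0.00420 m) = 5.46×10⁻⁹ C·m.
On the perpendicular bisector E = kp/r³ (half the axial value at the same distance).
E = (8.99×10⁹)(5.46×10⁻⁹) / (0.305)³ = 1730 N/C.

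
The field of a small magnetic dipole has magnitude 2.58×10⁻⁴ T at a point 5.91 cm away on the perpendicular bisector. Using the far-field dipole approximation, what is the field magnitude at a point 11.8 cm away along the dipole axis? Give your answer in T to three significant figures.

B ≈ 6.48×10⁻⁵ T

Dipole fields scale as 1/r³ in the far field.
The axial field is twice the equatorial field at the same r, so the geometry factor is 2/1.
B₂ = B₁ · (2/1) · (r₁/r₂)³ = 2.58×10⁻⁴ · 2 · (5.91/11.8)³.
(r₁/r₂)³ = (0.5008)³ = 0.1256.
B₂ ≈ 6.483×10⁻⁵ T.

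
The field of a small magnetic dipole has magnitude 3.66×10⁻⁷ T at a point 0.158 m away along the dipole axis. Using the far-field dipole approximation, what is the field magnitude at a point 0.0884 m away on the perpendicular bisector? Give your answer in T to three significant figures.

B ≈ 1.04×10⁻⁶ T

Dipole fields scale as 1/r³ in the far field.
The axial field is twice the equatorial field at the same r, so the geometry factor is 1/2.
B₂ = B₁ · (1/2) · (r₁/r₂)³ = 3.66×10⁻⁷ · 0.5 · (0.158/0.0884)³.
(r₁/r₂)³ = (1.787)³ = 5.71.
B₂ ≈ 1.045×10⁻⁶ T.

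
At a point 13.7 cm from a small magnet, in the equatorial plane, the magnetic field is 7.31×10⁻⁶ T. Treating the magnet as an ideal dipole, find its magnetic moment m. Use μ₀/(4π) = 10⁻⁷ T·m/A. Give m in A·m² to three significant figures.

m ≈ 0.188 A·m²

In the equatorial plane B = (μ₀/4π)·m/r³, so m = Br³·4π/(μ₀).
m = (7.31×10⁻⁶)·(0.137)³ / (10⁻⁷) = 0.1880 A·m².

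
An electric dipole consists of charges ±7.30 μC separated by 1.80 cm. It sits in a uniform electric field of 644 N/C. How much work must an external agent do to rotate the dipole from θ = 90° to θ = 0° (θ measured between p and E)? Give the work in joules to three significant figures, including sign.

W ≈ -8.46×10⁻⁵ J

Dipole moment p = qd = (7.30×10⁻⁶ C)(0.0180 m) = 1.314×10⁻⁷ C·m.
W_ext = ΔU = U(θ₂) − U(θ₁) = −pE cosθ₂ − (−pE cosθ₁) = pE(cosθ₁ − cosθ₂).
W = (1.314×10⁻⁷)(644)·(cos90° − cos0°) = (8.462×10⁻⁵)·(-1.0000) = -8.462×10⁻⁵ J.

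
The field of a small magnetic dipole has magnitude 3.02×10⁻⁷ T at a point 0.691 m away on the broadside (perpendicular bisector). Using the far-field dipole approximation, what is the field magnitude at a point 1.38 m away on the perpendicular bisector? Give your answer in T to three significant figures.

B ≈ 3.79×10⁻⁸ T

Dipole fields scale as 1/r³ in the far field; the geometry is the same at both points.
B₂ = B₁ · (r₁/r₂)³ = 3.02×10⁻⁷ · (0.691/1.38)³.
(r₁/r₂)³ = (0.5007)³ = 0.1255.
B₂ ≈ 3.791×10⁻⁸ T.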